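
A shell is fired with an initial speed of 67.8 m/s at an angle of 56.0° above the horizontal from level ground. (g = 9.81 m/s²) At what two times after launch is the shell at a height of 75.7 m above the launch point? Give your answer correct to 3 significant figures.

v_y0 = 67.8 sin 56.0° = 56.21 m/s.
Set y = v_y0 t − ½ g t² = 75.7: 4.905 t² − 56.21 t + 75.7 = 0.
t = [56.21 ± √(3160 − 1485)] / 9.81 = (56.21 ± 40.93) / 9.81, giving t = 1.56 s or t = 9.90 s.
So the shell is at 75.7 m at t = 1.56 s (rising) and t = 9.90 s (falling).

1.56 s and 9.90 s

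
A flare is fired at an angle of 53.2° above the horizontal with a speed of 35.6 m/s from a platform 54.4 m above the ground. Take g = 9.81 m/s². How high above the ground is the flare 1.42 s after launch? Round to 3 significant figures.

85.0 m

v_y0 = 35.6 sin 53.2° = 28.51 m/s.
y(t) = 54.4 + v_y0 t − ½ g t² = 54.4 + 28.51×1.42 − ½×9.81×1.42² = 85.0 m.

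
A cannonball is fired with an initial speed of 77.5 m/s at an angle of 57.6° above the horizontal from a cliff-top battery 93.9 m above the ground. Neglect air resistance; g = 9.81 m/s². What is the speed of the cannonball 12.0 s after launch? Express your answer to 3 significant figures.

v_x = 77.5 cos 57.6° = 41.53 m/s (constant).
v_y(t) = 77.5 sin 57.6° − g t = 65.44 − 9.81 × 12.0 = -52.28 m/s.
Speed = √(v_x² + v_y²) = √(1725 + 2733) = 66.8 m/s.

66.8 m/s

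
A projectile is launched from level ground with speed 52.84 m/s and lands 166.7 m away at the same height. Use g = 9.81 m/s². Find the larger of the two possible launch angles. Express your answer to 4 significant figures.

Level-ground range: R = v₀² sin(2θ)/g ⇒ sin 2θ = R g / v₀² = 166.7×9.81/52.84² = 0.5857.
2θ = arcsin(0.5857) = 35.852° or 180° − 35.852° = 144.148°.
So θ = 17.93° or θ = 72.07°.

72.07°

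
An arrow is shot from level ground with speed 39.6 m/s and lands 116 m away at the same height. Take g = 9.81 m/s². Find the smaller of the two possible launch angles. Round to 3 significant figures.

Level-ground range: R = v₀² sin(2θ)/g ⇒ sin 2θ = R g / v₀² = 116×9.81/39.6² = 0.7257.
2θ = arcsin(0.7257) = 46.53° or 180° − 46.53° = 133.47°.
So θ = 23.3° or θ = 66.7°.

23.3°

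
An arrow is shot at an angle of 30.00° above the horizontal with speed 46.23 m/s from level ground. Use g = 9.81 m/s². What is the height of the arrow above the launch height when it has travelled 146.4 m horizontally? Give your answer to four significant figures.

18.94 m

v_x = 46.23 cos 30.00° = 40.036 m/s, v_y0 = 46.23 sin 30.00° = 23.115 m/s.
Time to reach x = 146.4 m: t = x / v_x = 146.4 / 40.036 = 3.6567 s.
y = v_y0 t − ½ g t² = 23.115×3.6567 − 4.905×3.6567² = 18.94 m.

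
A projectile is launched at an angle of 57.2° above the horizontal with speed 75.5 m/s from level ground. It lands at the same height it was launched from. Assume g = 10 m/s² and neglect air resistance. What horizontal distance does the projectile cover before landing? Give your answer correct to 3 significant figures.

519 m

For level ground, R = v₀² sin(2θ) / g.
sin(2 × 57.2°) = sin 114.4° = 0.9107.
R = (75.5)² × 0.9107 / 10 = 519 m.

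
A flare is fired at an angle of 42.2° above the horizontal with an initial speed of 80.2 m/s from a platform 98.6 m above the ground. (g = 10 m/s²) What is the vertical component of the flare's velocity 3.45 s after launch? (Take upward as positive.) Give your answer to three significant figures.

19.4 m/s

Initial vertical component: v_y0 = 80.2 sin 42.2° = 53.87 m/s.
v_y(t) = v_y0 − g t = 53.87 − 10 × 3.45 = 19.4 m/s.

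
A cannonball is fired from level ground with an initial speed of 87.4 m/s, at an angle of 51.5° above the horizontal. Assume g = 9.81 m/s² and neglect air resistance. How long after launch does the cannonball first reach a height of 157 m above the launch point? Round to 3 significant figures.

v_y0 = 87.4 sin 51.5° = 68.40 m/s.
Set y = v_y0 t − ½ g t² = 157: 4.905 t² − 68.40 t + 157 = 0.
t = [68.40 ± √(4679 − 3080)] / 9.81 = (68.40 ± 39.99) / 9.81, giving t = 2.90 s or t = 11.0 s.
The cannonball is on the way up at the first time, so t = 2.90 s.

2.90 s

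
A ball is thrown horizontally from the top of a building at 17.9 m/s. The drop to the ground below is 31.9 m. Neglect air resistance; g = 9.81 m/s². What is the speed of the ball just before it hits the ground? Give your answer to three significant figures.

Fall time: t = √(2 × 31.9 / 9.81) = 2.550 s.
At impact: v_x = 17.9 m/s (unchanged), v_y = g t = 9.81 × 2.550 = 25.02 m/s.
Speed = √(v_x² + v_y²) = √(320.4 + 626.0) = 30.8 m/s.

30.8 m/s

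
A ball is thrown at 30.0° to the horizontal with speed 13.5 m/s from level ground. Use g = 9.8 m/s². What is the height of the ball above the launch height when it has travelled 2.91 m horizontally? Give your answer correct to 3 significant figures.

1.38 m

v_x = 13.5 cos 30.0° = 11.69 m/s, v_y0 = 13.5 sin 30.0° = 6.750 m/s.
Time to reach x = 2.91 m: t = x / v_x = 2.91 / 11.69 = 0.2489 s.
y = v_y0 t − ½ g t² = 6.750×0.2489 − 4.900×0.2489² = 1.38 m.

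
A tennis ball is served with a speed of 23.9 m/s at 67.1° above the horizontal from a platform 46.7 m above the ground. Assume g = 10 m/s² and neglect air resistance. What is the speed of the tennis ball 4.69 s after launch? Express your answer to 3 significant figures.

v_x = 23.9 cos 67.1° = 9.300 m/s (constant).
v_y(t) = 23.9 sin 67.1° − g t = 22.02 − 10 × 4.69 = -24.88 m/s.
Speed = √(v_x² + v_y²) = √(86.49 + 619.0) = 26.6 m/s.

26.6 m/s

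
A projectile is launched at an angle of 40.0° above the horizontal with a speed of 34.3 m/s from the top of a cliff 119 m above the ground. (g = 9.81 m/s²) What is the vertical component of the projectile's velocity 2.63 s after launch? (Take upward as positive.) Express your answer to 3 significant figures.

-3.75 m/s

Initial vertical component: v_y0 = 34.3 sin 40.0° = 22.05 m/s.
v_y(t) = v_y0 − g t = 22.05 − 9.81 × 2.63 = -3.75 m/s.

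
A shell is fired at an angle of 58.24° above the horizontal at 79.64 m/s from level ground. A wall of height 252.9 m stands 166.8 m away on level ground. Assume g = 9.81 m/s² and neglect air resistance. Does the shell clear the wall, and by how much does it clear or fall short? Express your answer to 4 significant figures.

v_x = 79.64 cos 58.24° = 41.919 m/s; v_y0 = 79.64 sin 58.24° = 67.715 m/s.
Time to reach the wall: t = 166.8 / 41.919 = 3.9791 s.
Height at that point: y = 67.715×3.9791 − 4.905×3.9791² = 191.78 m.
That is 252.9 − 191.78 = 61.12 m below the top of the wall, so the shell does not clear it.

No — it falls 61.12 m short of clearing the wall.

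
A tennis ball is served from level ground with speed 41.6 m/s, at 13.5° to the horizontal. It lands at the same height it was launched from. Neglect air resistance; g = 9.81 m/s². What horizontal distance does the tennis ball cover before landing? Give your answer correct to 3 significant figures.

80.1 m

Components: v_x = 41.6 cos 13.5° = 40.45 m/s, v_y = 41.6 sin 13.5° = 9.711 m/s.
Time of flight (same landing height): t = 2 v_y / g = 2 × 9.711 / 9.81 = 1.980 s.
Range: R = v_x · t = 40.45 × 1.980 = 80.1 m.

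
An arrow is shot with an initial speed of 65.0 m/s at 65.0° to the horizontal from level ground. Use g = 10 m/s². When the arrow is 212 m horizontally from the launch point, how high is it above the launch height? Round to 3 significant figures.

157 m

v_x = 65.0 cos 65.0° = 27.47 m/s, v_y0 = 65.0 sin 65.0° = 58.91 m/s.
Time to reach x = 212 m: t = x / v_x = 212 / 27.47 = 7.718 s.
y = v_y0 t − ½ g t² = 58.91×7.718 − 5.000×7.718² = 157 m.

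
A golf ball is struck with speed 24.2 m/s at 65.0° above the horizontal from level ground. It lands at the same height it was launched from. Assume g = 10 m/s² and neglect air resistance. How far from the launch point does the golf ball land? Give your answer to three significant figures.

For level ground, R = v₀² sin(2θ) / g.
sin(2 × 65.0°) = sin 130.0° = 0.7660.
R = (24.2)² × 0.7660 / 10 = 44.9 m.

44.9 m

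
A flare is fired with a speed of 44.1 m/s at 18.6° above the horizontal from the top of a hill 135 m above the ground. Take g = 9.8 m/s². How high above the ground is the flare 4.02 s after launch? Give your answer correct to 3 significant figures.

v_y0 = 44.1 sin 18.6° = 14.07 m/s.
y(t) = 135 + v_y0 t − ½ g t² = 135 + 14.07×4.02 − ½×9.8×4.02² = 112 m.

112 m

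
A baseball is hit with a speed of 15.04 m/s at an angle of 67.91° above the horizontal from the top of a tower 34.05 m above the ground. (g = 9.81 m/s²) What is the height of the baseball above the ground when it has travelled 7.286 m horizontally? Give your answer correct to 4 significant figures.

43.86 m

v_x = 15.04 cos 67.91° = 5.6560 m/s, v_y0 = 15.04 sin 67.91° = 13.936 m/s.
Time to reach x = 7.286 m: t = x / v_x = 7.286 / 5.6560 = 1.2882 s.
y = 34.05 + v_y0 t − ½ g t² = 34.05 + 13.936×1.2882 − 4.905×1.2882² = 43.86 m.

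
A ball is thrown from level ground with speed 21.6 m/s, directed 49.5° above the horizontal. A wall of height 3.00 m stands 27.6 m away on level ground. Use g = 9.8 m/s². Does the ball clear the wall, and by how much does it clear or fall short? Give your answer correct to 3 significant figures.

Yes — it clears the wall by 10.3 m.

v_x = 21.6 cos 49.5° = 14.03 m/s; v_y0 = 21.6 sin 49.5° = 16.42 m/s.
Time to reach the wall: t = 27.6 / 14.03 = 1.967 s.
Height at that point: y = 16.42×1.967 − 4.900×1.967² = 13.34 m.
That is 13.34 − 3.00 = 10.3 m above the top of the wall, so the ball clears it.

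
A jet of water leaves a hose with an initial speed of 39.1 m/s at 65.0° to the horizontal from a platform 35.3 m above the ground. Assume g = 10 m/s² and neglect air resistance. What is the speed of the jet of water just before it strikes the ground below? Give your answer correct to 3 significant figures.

47.3 m/s

v_x = 39.1 cos 65.0° = 16.52 m/s is unchanged throughout.
For the vertical component, v_y² = v_y0² + 2 g h = (35.44)² + 2×10×35.3 = 1962, so |v_y| = 44.29 m/s.
Impact speed = √(v_x² + v_y²) = √(272.9 + 1962) = 47.3 m/s.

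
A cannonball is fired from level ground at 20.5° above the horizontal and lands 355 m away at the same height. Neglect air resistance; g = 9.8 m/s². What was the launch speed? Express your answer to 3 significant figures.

On level ground, R = v₀² sin(2θ) / g, so v₀ = √(R g / sin 2θ).
sin(2 × 20.5°) = 0.6561.
v₀ = √(355 × 9.8 / 0.6561) = √5303 = 72.8 m/s.

72.8 m/s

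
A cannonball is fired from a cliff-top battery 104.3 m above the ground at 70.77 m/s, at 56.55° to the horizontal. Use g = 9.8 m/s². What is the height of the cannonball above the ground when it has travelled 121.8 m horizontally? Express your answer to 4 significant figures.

v_x = 70.77 cos 56.55° = 39.009 m/s, v_y0 = 70.77 sin 56.55° = 59.048 m/s.
Time to reach x = 121.8 m: t = x / v_x = 121.8 / 39.009 = 3.1224 s.
y = 104.3 + v_y0 t − ½ g t² = 104.3 + 59.048×3.1224 − 4.900×3.1224² = 240.9 m.

240.9 m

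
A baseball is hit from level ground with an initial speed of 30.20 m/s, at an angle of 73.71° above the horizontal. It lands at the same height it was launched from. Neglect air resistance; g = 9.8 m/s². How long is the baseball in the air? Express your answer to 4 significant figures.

Vertical component: v_y = 30.20 sin 73.71° = 28.988 m/s.
For a projectile landing at launch height, time of flight is t = 2 v_y / g = 2 × 28.988 / 9.8 = 5.916 s.

5.916 s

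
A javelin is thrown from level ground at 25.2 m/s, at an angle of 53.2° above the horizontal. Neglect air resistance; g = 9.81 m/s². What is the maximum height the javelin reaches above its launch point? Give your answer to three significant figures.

Vertical component of launch velocity: v_y = 25.2 sin 53.2° = 20.18 m/s.
At the highest point the vertical velocity is zero, so v_y² = 2 g h_max.
h_max = (20.18)² / (2 × 9.81) = 407.2 / 19.62 = 20.8 m.

20.8 m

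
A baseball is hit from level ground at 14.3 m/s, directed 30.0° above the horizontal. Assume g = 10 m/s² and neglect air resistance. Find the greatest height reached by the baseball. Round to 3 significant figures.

Vertical component of launch velocity: v_y = 14.3 sin 30.0° = 7.150 m/s.
At the highest point the vertical velocity is zero, so v_y² = 2 g h_max.
h_max = (7.150)² / (2 × 10) = 51.12 / 20.00 = 2.56 m.

2.56 m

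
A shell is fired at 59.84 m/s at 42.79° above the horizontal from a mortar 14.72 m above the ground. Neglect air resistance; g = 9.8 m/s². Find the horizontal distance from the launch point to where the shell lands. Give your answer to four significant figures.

379.6 m

Components: v_x = 59.84 cos 42.79° = 43.913 m/s, v_y = 59.84 sin 42.79° = 40.650 m/s.
Vertical: 0 = 14.72 + 40.650 t − ½(9.8) t² ⇒ 4.900 t² − 40.650 t − 14.72 = 0.
t = [40.650 + √(1652.4 + 288.51)] / 9.800 = 8.6434 s.
Horizontal: R = v_x · t = 43.913 × 8.6434 = 379.6 m.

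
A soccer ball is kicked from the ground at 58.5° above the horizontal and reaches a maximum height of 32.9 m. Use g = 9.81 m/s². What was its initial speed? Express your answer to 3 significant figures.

29.8 m/s

At maximum height v_y = 0, so (v₀ sin θ)² = 2 g H.
v₀ sin 58.5° = √(2 × 9.81 × 32.9) = 25.41 m/s.
v₀ = 25.41 / sin 58.5° = 25.41 / 0.8526 = 29.8 m/s.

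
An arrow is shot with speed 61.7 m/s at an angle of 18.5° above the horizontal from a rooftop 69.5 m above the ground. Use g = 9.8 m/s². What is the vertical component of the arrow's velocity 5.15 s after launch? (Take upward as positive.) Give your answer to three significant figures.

Initial vertical component: v_y0 = 61.7 sin 18.5° = 19.58 m/s.
v_y(t) = v_y0 − g t = 19.58 − 9.8 × 5.15 = -30.9 m/s.

-30.9 m/s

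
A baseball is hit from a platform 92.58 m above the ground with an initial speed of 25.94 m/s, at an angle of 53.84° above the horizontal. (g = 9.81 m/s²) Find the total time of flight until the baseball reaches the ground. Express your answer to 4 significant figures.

Vertical component: v_y = 25.94 sin 53.84° = 20.943 m/s.
Taking up as positive with launch at y = 92.58 m, landing at y = 0: 0 = 92.58 + 20.943 t − ½(9.81) t².
Solving 4.905 t² − 20.943 t − 92.58 = 0 gives t = [20.943 + √(20.943² + 4·4.905·92.58)] / 9.810 = 6.976 s.

6.976 s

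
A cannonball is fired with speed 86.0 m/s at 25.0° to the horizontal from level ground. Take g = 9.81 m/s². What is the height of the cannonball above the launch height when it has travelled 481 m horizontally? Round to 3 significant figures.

37.5 m

v_x = 86.0 cos 25.0° = 77.94 m/s, v_y0 = 86.0 sin 25.0° = 36.35 m/s.
Time to reach x = 481 m: t = x / v_x = 481 / 77.94 = 6.171 s.
y = v_y0 t − ½ g t² = 36.35×6.171 − 4.905×6.171² = 37.5 m.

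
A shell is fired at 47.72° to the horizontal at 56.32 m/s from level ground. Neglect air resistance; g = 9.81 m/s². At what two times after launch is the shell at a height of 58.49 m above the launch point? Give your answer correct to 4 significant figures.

v_y0 = 56.32 sin 47.72° = 41.669 m/s.
Set y = v_y0 t − ½ g t² = 58.49: 4.905 t² − 41.669 t + 58.49 = 0.
t = [41.669 ± √(1736.3 − 1147.6)] / 9.81 = (41.669 ± 24.263) / 9.81, giving t = 1.774 s or t = 6.721 s.
So the shell is at 58.49 m at t = 1.774 s (rising) and t = 6.721 s (falling).

1.774 s and 6.721 s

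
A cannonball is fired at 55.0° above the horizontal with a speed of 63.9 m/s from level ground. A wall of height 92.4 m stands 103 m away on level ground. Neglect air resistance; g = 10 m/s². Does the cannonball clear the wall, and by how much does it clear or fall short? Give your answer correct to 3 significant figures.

v_x = 63.9 cos 55.0° = 36.65 m/s; v_y0 = 63.9 sin 55.0° = 52.34 m/s.
Time to reach the wall: t = 103 / 36.65 = 2.810 s.
Height at that point: y = 52.34×2.810 − 5.000×2.810² = 107.6 m.
That is 107.6 − 92.4 = 15.2 m above the top of the wall, so the cannonball clears it.

Yes — it clears the wall by 15.2 m.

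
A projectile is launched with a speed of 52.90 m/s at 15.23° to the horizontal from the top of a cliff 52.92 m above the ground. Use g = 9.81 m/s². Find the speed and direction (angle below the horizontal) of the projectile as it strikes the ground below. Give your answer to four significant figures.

v_x = 52.90 cos 15.23° = 51.042 m/s (constant).
|v_y| at impact = √((13.897)² + 2×9.81×52.92) = 35.092 m/s.
Speed = √(51.042² + 35.092²) = 61.94 m/s; angle = arctan(35.092/51.042) = 34.51° below horizontal.

61.94 m/s at 34.51° below the horizontal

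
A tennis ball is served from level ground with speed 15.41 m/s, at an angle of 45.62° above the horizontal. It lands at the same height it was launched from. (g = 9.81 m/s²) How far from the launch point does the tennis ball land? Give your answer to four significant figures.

Components: v_x = 15.41 cos 45.62° = 10.778 m/s, v_y = 15.41 sin 45.62° = 11.014 m/s.
Time of flight (same landing height): t = 2 v_y / g = 2 × 11.014 / 9.81 = 2.2455 s.
Range: R = v_x · t = 10.778 × 2.2455 = 24.20 m.

24.20 m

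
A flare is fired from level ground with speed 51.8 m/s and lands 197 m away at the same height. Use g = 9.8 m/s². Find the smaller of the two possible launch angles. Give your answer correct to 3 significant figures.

23.0°

Level-ground range: R = v₀² sin(2θ)/g ⇒ sin 2θ = R g / v₀² = 197×9.8/51.8² = 0.7195.
2θ = arcsin(0.7195) = 46.01° or 180° − 46.01° = 133.99°.
So θ = 23.0° or θ = 67.0°.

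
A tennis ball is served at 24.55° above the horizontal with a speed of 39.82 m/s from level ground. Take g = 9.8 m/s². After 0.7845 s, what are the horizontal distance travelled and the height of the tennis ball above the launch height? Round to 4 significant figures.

x = 28.41 m, y = 9.964 m

v_x = 39.82 cos 24.55° = 36.220 m/s; v_y0 = 39.82 sin 24.55° = 16.545 m/s.
x = v_x t = 36.220 × 0.7845 = 28.41 m.
y = v_y0 t − ½ g t² = 16.545×0.7845 − 4.900×0.7845² = 9.964 m.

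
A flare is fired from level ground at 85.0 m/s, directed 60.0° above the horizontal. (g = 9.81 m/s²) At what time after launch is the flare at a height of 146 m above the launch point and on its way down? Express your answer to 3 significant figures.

v_y0 = 85.0 sin 60.0° = 73.61 m/s.
Set y = v_y0 t − ½ g t² = 146: 4.905 t² − 73.61 t + 146 = 0.
t = [73.61 ± √(5418 − 2865)] / 9.81 = (73.61 ± 50.53) / 9.81, giving t = 2.35 s or t = 12.7 s.
On the way down corresponds to the larger root: t = 12.7 s.

12.7 s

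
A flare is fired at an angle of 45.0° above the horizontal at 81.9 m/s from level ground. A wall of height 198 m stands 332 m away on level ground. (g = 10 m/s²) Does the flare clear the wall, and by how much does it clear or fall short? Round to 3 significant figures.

v_x = 81.9 cos 45.0° = 57.91 m/s; v_y0 = 81.9 sin 45.0° = 57.91 m/s.
Time to reach the wall: t = 332 / 57.91 = 5.733 s.
Height at that point: y = 57.91×5.733 − 5.000×5.733² = 167.7 m.
That is 198 − 167.7 = 30.3 m below the top of the wall, so the flare does not clear it.

No — it falls 30.3 m short of clearing the wall.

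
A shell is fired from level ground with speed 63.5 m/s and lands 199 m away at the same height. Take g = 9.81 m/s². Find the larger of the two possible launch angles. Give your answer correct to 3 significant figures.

Level-ground range: R = v₀² sin(2θ)/g ⇒ sin 2θ = R g / v₀² = 199×9.81/63.5² = 0.4841.
2θ = arcsin(0.4841) = 28.95° or 180° − 28.95° = 151.05°.
So θ = 14.5° or θ = 75.5°.

75.5°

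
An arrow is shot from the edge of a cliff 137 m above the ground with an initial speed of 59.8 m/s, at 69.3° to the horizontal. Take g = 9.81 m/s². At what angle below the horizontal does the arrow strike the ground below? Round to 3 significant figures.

v_x = 59.8 cos 69.3° = 21.14 m/s.
At impact |v_y| = √(v_y0² + 2 g h) = √(55.94² + 2×9.81×137) = 76.27 m/s.
Angle below horizontal = arctan(|v_y| / v_x) = arctan(76.27 / 21.14) = 74.5°.

74.5°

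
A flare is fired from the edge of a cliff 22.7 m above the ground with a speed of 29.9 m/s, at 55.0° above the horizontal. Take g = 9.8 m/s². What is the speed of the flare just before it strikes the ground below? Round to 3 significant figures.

v_x = 29.9 cos 55.0° = 17.15 m/s is unchanged throughout.
For the vertical component, v_y² = v_y0² + 2 g h = (24.49)² + 2×9.8×22.7 = 1045, so |v_y| = 32.33 m/s.
Impact speed = √(v_x² + v_y²) = √(294.1 + 1045) = 36.6 m/s.

36.6 m/s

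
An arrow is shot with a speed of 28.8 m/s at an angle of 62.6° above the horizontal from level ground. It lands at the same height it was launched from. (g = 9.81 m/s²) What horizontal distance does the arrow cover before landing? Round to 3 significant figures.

69.1 m

Components: v_x = 28.8 cos 62.6° = 13.25 m/s, v_y = 28.8 sin 62.6° = 25.57 m/s.
Time of flight (same landing height): t = 2 v_y / g = 2 × 25.57 / 9.81 = 5.213 s.
Range: R = v_x · t = 13.25 × 5.213 = 69.1 m.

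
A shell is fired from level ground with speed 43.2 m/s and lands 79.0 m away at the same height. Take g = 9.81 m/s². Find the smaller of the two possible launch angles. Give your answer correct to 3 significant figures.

12.3°

Level-ground range: R = v₀² sin(2θ)/g ⇒ sin 2θ = R g / v₀² = 79.0×9.81/43.2² = 0.4153.
2θ = arcsin(0.4153) = 24.54° or 180° − 24.54° = 155.46°.
So θ = 12.3° or θ = 77.7°.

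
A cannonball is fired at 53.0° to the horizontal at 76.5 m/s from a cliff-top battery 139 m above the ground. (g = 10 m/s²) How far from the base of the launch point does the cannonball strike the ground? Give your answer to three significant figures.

Components: v_x = 76.5 cos 53.0° = 46.04 m/s, v_y = 76.5 sin 53.0° = 61.10 m/s.
Vertical: 0 = 139 + 61.10 t − ½(10) t² ⇒ 5.000 t² − 61.10 t − 139 = 0.
t = [61.10 + √(3733 + 2780)] / 10.00 = 14.18 s.
Horizontal: R = v_x · t = 46.04 × 14.18 = 653 m.

653 m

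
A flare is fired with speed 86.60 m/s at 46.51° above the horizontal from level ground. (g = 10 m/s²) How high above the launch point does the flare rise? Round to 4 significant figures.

Vertical component of launch velocity: v_y = 86.60 sin 46.51° = 62.828 m/s.
At the highest point the vertical velocity is zero, so v_y² = 2 g h_max.
h_max = (62.828)² / (2 × 10) = 3947.4 / 20.00 = 197.4 m.

197.4 m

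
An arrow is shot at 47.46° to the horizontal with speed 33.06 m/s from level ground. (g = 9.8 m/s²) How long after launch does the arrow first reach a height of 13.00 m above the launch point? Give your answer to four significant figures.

v_y0 = 33.06 sin 47.46° = 24.359 m/s.
Set y = v_y0 t − ½ g t² = 13.00: 4.900 t² − 24.359 t + 13.00 = 0.
t = [24.359 ± √(593.36 − 254.80)] / 9.8 = (24.359 ± 18.400) / 9.8, giving t = 0.6081 s or t = 4.363 s.
The arrow is on the way up at the first time, so t = 0.6081 s.

0.6081 s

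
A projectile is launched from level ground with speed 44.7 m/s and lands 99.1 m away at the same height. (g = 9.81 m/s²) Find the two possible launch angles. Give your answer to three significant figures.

14.6° and 75.4°

Level-ground range: R = v₀² sin(2θ)/g ⇒ sin 2θ = R g / v₀² = 99.1×9.81/44.7² = 0.4866.
2θ = arcsin(0.4866) = 29.12° or 180° − 29.12° = 150.88°.
So θ = 14.6° or θ = 75.4°.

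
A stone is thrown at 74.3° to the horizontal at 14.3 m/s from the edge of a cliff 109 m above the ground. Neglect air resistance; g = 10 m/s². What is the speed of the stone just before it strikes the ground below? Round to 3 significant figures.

v_x = 14.3 cos 74.3° = 3.870 m/s is unchanged throughout.
For the vertical component, v_y² = v_y0² + 2 g h = (13.77)² + 2×10×109 = 2370, so |v_y| = 48.68 m/s.
Impact speed = √(v_x² + v_y²) = √(14.98 + 2370) = 48.8 m/s.

48.8 m/s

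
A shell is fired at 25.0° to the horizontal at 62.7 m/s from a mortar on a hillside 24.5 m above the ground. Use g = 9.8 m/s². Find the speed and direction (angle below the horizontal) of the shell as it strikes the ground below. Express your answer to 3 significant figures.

v_x = 62.7 cos 25.0° = 56.83 m/s (constant).
|v_y| at impact = √((26.50)² + 2×9.8×24.5) = 34.39 m/s.
Speed = √(56.83² + 34.39²) = 66.4 m/s; angle = arctan(34.39/56.83) = 31.2° below horizontal.

66.4 m/s at 31.2° below the horizontal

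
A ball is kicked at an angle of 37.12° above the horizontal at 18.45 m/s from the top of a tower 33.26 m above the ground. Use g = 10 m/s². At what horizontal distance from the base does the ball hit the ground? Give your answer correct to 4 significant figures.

Components: v_x = 18.45 cos 37.12° = 14.712 m/s, v_y = 18.45 sin 37.12° = 11.134 m/s.
Vertical: 0 = 33.26 + 11.134 t − ½(10) t² ⇒ 5.000 t² − 11.134 t − 33.26 = 0.
t = [11.134 + √(123.97 + 665.20)] / 10.00 = 3.9226 s.
Horizontal: R = v_x · t = 14.712 × 3.9226 = 57.71 m.

57.71 m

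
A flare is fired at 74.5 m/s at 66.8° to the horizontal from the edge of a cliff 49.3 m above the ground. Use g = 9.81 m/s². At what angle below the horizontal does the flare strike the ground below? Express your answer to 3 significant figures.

v_x = 74.5 cos 66.8° = 29.35 m/s.
At impact |v_y| = √(v_y0² + 2 g h) = √(68.48² + 2×9.81×49.3) = 75.21 m/s.
Angle below horizontal = arctan(|v_y| / v_x) = arctan(75.21 / 29.35) = 68.7°.

68.7°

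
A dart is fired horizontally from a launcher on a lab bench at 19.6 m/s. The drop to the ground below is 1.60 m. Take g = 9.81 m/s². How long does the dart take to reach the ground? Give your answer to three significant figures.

The horizontal speed doesn't affect the fall. With v_y0 = 0, h = ½ g t².
t = √(2 × 1.60 / 9.81) = √0.3262 = 0.571 s.

0.571 s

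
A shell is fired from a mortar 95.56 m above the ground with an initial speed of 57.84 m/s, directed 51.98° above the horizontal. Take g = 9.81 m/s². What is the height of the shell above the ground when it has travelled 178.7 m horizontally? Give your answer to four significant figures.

200.7 m

v_x = 57.84 cos 51.98° = 35.626 m/s, v_y0 = 57.84 sin 51.98° = 45.566 m/s.
Time to reach x = 178.7 m: t = x / v_x = 178.7 / 35.626 = 5.0160 s.
y = 95.56 + v_y0 t − ½ g t² = 95.56 + 45.566×5.0160 − 4.905×5.0160² = 200.7 m.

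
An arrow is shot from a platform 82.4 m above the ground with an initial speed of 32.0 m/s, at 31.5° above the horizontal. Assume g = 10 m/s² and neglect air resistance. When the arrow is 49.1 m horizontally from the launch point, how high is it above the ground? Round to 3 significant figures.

v_x = 32.0 cos 31.5° = 27.28 m/s, v_y0 = 32.0 sin 31.5° = 16.72 m/s.
Time to reach x = 49.1 m: t = x / v_x = 49.1 / 27.28 = 1.800 s.
y = 82.4 + v_y0 t − ½ g t² = 82.4 + 16.72×1.800 − 5.000×1.800² = 96.3 m.

96.3 m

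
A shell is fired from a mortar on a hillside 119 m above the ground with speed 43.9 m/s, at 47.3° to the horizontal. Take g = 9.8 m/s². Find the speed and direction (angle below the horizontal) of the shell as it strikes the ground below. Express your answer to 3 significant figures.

v_x = 43.9 cos 47.3° = 29.77 m/s (constant).
|v_y| at impact = √((32.26)² + 2×9.8×119) = 58.08 m/s.
Speed = √(29.77² + 58.08²) = 65.3 m/s; angle = arctan(58.08/29.77) = 62.9° below horizontal.

65.3 m/s at 62.9° below the horizontal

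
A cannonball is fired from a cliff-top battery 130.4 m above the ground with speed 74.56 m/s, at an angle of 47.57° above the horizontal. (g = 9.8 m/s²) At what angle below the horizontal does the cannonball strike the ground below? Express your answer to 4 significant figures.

v_x = 74.56 cos 47.57° = 50.305 m/s.
At impact |v_y| = √(v_y0² + 2 g h) = √(55.033² + 2×9.8×130.4) = 74.729 m/s.
Angle below horizontal = arctan(|v_y| / v_x) = arctan(74.729 / 50.305) = 56.05°.

56.05°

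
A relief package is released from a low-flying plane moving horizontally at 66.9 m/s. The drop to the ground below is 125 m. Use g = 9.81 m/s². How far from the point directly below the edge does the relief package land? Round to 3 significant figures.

Initial vertical velocity is zero, so the fall time comes from h = ½ g t²: t = √(2 × 125 / 9.81) = 5.048 s.
Horizontal motion is uniform at 66.9 m/s, so x = 66.9 × 5.048 = 338 m.

338 m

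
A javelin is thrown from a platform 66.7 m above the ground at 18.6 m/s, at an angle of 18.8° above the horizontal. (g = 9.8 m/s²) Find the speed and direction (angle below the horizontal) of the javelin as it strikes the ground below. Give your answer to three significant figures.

v_x = 18.6 cos 18.8° = 17.61 m/s (constant).
|v_y| at impact = √((5.994)² + 2×9.8×66.7) = 36.65 m/s.
Speed = √(17.61² + 36.65²) = 40.7 m/s; angle = arctan(36.65/17.61) = 64.3° below horizontal.

40.7 m/s at 64.3° below the horizontal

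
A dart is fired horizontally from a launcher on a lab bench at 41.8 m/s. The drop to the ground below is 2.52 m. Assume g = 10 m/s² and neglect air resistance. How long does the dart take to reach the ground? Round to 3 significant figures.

The horizontal speed doesn't affect the fall. With v_y0 = 0, h = ½ g t².
t = √(2 × 2.52 / 10) = √0.5040 = 0.710 s.

0.710 s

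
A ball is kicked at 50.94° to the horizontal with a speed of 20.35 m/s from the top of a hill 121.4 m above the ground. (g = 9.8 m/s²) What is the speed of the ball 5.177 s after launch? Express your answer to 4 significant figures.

37.21 m/s

v_x = 20.35 cos 50.94° = 12.823 m/s (constant).
v_y(t) = 20.35 sin 50.94° − g t = 15.802 − 9.8 × 5.177 = -34.933 m/s.
Speed = √(v_x² + v_y²) = √(164.43 + 1220.3) = 37.21 m/s.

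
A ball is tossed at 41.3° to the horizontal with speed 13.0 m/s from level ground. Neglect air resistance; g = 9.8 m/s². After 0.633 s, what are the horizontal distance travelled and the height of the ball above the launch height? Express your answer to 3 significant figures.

v_x = 13.0 cos 41.3° = 9.766 m/s; v_y0 = 13.0 sin 41.3° = 8.580 m/s.
x = v_x t = 9.766 × 0.633 = 6.18 m.
y = v_y0 t − ½ g t² = 8.580×0.633 − 4.900×0.633² = 3.47 m.

x = 6.18 m, y = 3.47 m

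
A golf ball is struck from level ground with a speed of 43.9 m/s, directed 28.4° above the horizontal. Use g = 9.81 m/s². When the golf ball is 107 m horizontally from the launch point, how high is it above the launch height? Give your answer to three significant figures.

20.2 m

v_x = 43.9 cos 28.4° = 38.62 m/s, v_y0 = 43.9 sin 28.4° = 20.88 m/s.
Time to reach x = 107 m: t = x / v_x = 107 / 38.62 = 2.771 s.
y = v_y0 t − ½ g t² = 20.88×2.771 − 4.905×2.771² = 20.2 m.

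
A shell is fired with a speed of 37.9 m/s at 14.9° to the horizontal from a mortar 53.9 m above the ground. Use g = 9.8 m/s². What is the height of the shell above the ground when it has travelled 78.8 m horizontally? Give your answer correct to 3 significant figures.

52.2 m

v_x = 37.9 cos 14.9° = 36.63 m/s, v_y0 = 37.9 sin 14.9° = 9.745 m/s.
Time to reach x = 78.8 m: t = x / v_x = 78.8 / 36.63 = 2.151 s.
y = 53.9 + v_y0 t − ½ g t² = 53.9 + 9.745×2.151 − 4.900×2.151² = 52.2 m.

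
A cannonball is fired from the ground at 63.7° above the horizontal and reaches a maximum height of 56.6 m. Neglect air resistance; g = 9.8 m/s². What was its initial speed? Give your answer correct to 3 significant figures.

37.2 m/s

At maximum height v_y = 0, so (v₀ sin θ)² = 2 g H.
v₀ sin 63.7° = √(2 × 9.8 × 56.6) = 33.31 m/s.
v₀ = 33.31 / sin 63.7° = 33.31 / 0.8965 = 37.2 m/s.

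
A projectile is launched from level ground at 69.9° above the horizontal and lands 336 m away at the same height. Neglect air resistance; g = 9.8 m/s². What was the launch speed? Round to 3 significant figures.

On level ground, R = v₀² sin(2θ) / g, so v₀ = √(R g / sin 2θ).
sin(2 × 69.9°) = 0.6455.
v₀ = √(336 × 9.8 / 0.6455) = √5101 = 71.4 m/s.

71.4 m/s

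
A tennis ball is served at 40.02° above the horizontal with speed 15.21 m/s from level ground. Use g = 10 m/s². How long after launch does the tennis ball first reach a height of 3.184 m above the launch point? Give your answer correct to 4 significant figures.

0.4125 s

v_y0 = 15.21 sin 40.02° = 9.7809 m/s.
Set y = v_y0 t − ½ g t² = 3.184: 5.000 t² − 9.7809 t + 3.184 = 0.
t = [9.7809 ± √(95.666 − 63.680)] / 10 = (9.7809 ± 5.6556) / 10, giving t = 0.4125 s or t = 1.544 s.
The tennis ball is on the way up at the first time, so t = 0.4125 s.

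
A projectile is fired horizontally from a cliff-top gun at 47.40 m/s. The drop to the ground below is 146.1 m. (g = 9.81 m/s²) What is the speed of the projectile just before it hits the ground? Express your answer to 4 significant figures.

Fall time: t = √(2 × 146.1 / 9.81) = 5.4576 s.
At impact: v_x = 47.40 m/s (unchanged), v_y = g t = 9.81 × 5.4576 = 53.539 m/s.
Speed = √(v_x² + v_y²) = √(2246.8 + 2866.4) = 71.51 m/s.

71.51 m/s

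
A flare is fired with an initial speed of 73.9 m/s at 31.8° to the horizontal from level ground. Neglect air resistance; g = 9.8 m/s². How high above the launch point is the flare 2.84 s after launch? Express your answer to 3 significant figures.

v_y0 = 73.9 sin 31.8° = 38.94 m/s.
y(t) = v_y0 t − ½ g t² = 38.94×2.84 − 4.900×2.84² = 71.1 m.

71.1 m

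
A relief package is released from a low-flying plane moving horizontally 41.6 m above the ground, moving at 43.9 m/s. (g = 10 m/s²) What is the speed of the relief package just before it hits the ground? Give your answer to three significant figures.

52.5 m/s

Fall time: t = √(2 × 41.6 / 10) = 2.884 s.
At impact: v_x = 43.9 m/s (unchanged), v_y = g t = 10 × 2.884 = 28.84 m/s.
Speed = √(v_x² + v_y²) = √(1927 + 831.7) = 52.5 m/s.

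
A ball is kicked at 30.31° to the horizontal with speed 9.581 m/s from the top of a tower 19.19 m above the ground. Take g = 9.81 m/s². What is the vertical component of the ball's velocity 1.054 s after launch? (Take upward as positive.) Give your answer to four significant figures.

-5.504 m/s

Initial vertical component: v_y0 = 9.581 sin 30.31° = 4.8353 m/s.
v_y(t) = v_y0 − g t = 4.8353 − 9.81 × 1.054 = -5.504 m/s.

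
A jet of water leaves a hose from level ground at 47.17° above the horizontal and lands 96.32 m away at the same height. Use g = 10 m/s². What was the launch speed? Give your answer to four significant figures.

On level ground, R = v₀² sin(2θ) / g, so v₀ = √(R g / sin 2θ).
sin(2 × 47.17°) = 0.9971.
v₀ = √(96.32 × 10 / 0.9971) = √966.00 = 31.08 m/s.

31.08 m/s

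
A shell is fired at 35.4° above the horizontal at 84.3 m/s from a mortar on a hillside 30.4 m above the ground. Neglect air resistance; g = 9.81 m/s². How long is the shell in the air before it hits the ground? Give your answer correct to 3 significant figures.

10.5 s

Vertical component: v_y = 84.3 sin 35.4° = 48.83 m/s.
Taking up as positive with launch at y = 30.4 m, landing at y = 0: 0 = 30.4 + 48.83 t − ½(9.81) t².
Solving 4.905 t² − 48.83 t − 30.4 = 0 gives t = [48.83 + √(48.83² + 4·4.905·30.4)] / 9.810 = 10.5 s.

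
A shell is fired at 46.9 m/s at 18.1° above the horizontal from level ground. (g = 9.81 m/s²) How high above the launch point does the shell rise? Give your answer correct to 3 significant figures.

10.8 m

Vertical component of launch velocity: v_y = 46.9 sin 18.1° = 14.57 m/s.
At the highest point the vertical velocity is zero, so v_y² = 2 g h_max.
h_max = (14.57)² / (2 × 9.81) = 212.3 / 19.62 = 10.8 m.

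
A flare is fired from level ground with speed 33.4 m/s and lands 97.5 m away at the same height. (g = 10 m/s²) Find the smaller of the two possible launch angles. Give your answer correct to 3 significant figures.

Level-ground range: R = v₀² sin(2θ)/g ⇒ sin 2θ = R g / v₀² = 97.5×10/33.4² = 0.8740.
2θ = arcsin(0.8740) = 60.93° or 180° − 60.93° = 119.07°.
So θ = 30.5° or θ = 59.5°.

30.5°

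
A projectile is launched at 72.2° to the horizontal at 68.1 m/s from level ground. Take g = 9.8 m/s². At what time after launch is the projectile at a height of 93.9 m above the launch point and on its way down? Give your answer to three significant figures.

11.6 s

v_y0 = 68.1 sin 72.2° = 64.84 m/s.
Set y = v_y0 t − ½ g t² = 93.9: 4.900 t² − 64.84 t + 93.9 = 0.
t = [64.84 ± √(4204 − 1840)] / 9.8 = (64.84 ± 48.62) / 9.8, giving t = 1.66 s or t = 11.6 s.
On the way down corresponds to the larger root: t = 11.6 s.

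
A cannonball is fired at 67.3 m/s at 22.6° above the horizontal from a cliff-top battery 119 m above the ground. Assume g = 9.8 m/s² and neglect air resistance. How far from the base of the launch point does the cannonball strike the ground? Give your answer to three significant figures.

511 m

Components: v_x = 67.3 cos 22.6° = 62.13 m/s, v_y = 67.3 sin 22.6° = 25.86 m/s.
Vertical: 0 = 119 + 25.86 t − ½(9.8) t² ⇒ 4.900 t² − 25.86 t − 119 = 0.
t = [25.86 + √(668.7 + 2332)] / 9.800 = 8.228 s.
Horizontal: R = v_x · t = 62.13 × 8.228 = 511 m.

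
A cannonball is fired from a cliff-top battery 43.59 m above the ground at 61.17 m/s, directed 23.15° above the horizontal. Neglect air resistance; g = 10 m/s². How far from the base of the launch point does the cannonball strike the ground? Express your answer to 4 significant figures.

Components: v_x = 61.17 cos 23.15° = 56.245 m/s, v_y = 61.17 sin 23.15° = 24.048 m/s.
Vertical: 0 = 43.59 + 24.048 t − ½(10) t² ⇒ 5.000 t² − 24.048 t − 43.59 = 0.
t = [24.048 + √(578.31 + 871.80)] / 10.00 = 6.2128 s.
Horizontal: R = v_x · t = 56.245 × 6.2128 = 349.4 m.

349.4 m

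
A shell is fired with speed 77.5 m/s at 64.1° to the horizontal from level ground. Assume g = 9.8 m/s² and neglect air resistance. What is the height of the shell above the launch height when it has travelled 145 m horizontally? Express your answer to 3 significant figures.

v_x = 77.5 cos 64.1° = 33.85 m/s, v_y0 = 77.5 sin 64.1° = 69.72 m/s.
Time to reach x = 145 m: t = x / v_x = 145 / 33.85 = 4.284 s.
y = v_y0 t − ½ g t² = 69.72×4.284 − 4.900×4.284² = 209 m.

209 m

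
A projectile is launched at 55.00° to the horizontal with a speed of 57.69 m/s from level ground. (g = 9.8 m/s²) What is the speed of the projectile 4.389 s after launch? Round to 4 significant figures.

33.36 m/s

v_x = 57.69 cos 55.00° = 33.090 m/s (constant).
v_y(t) = 57.69 sin 55.00° − g t = 47.257 − 9.8 × 4.389 = 4.2448 m/s.
Speed = √(v_x² + v_y²) = √(1094.9 + 18.018) = 33.36 m/s.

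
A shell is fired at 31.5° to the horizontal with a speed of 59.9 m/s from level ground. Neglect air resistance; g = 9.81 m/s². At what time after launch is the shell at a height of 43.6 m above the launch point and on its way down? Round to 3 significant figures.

v_y0 = 59.9 sin 31.5° = 31.30 m/s.
Set y = v_y0 t − ½ g t² = 43.6: 4.905 t² − 31.30 t + 43.6 = 0.
t = [31.30 ± √(979.7 − 855.4)] / 9.81 = (31.30 ± 11.15) / 9.81, giving t = 2.05 s or t = 4.33 s.
On the way down corresponds to the larger root: t = 4.33 s.

4.33 s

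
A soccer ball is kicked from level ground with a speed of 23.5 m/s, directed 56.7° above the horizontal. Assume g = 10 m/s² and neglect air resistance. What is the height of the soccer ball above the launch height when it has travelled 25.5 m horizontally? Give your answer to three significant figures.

v_x = 23.5 cos 56.7° = 12.90 m/s, v_y0 = 23.5 sin 56.7° = 19.64 m/s.
Time to reach x = 25.5 m: t = x / v_x = 25.5 / 12.90 = 1.977 s.
y = v_y0 t − ½ g t² = 19.64×1.977 − 5.000×1.977² = 19.3 m.

19.3 m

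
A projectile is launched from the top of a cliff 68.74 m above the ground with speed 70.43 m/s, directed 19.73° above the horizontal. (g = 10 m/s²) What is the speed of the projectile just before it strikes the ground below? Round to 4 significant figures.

v_x = 70.43 cos 19.73° = 66.295 m/s is unchanged throughout.
For the vertical component, v_y² = v_y0² + 2 g h = (23.776)² + 2×10×68.74 = 1940.1, so |v_y| = 44.047 m/s.
Impact speed = √(v_x² + v_y²) = √(4395.0 + 1940.1) = 79.59 m/s.

79.59 m/s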